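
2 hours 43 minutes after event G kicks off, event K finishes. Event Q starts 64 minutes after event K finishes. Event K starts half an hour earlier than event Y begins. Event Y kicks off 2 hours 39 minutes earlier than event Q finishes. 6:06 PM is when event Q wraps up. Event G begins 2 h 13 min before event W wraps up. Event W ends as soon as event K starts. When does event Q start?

Event Y starts at 6:06 PM − 159 min = 3:27 PM.
Event K starts at 3:27 PM − 30 min = 2:57 PM.
So event W ends at 2:57 PM.
Event G starts at 2:57 PM − 133 min = 12:44 PM.
Event K ends at 12:44 PM + 163 min = 3:27 PM.
Event Q starts at 3:27 PM + 64 min = 4:31 PM.

4:31 PM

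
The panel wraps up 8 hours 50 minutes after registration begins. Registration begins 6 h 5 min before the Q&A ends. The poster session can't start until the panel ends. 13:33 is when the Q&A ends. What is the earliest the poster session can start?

16:18

Registration starts at 13:33 − 365 min = 07:28.
The panel ends at 07:28 + 530 min = 16:18.
The poster session is bounded by the panel, so the earliest it can start is 16:18.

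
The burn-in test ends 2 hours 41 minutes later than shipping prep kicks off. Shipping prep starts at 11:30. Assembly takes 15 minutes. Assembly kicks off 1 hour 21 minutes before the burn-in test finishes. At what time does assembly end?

13:05

The burn-in test ends at 11:30 + 161 min = 14:11.
Assembly starts at 14:11 − 81 min = 12:50.
Assembly ends at 12:50 + 15 min = 13:05.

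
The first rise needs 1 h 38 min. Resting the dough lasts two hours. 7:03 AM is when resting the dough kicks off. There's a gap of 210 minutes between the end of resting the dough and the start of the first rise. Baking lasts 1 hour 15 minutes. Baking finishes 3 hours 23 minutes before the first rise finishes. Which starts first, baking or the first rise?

baking

Resting the dough ends at 7:03 AM + 120 min = 9:03 AM.
The first rise starts at 9:03 AM + 210 min = 12:33 PM.
The first rise ends at 12:33 PM + 98 min = 2:11 PM.
Baking ends at 2:11 PM − 203 min = 10:48 AM.
Baking starts at 10:48 AM − 75 min = 9:33 AM.
Baking starts at 9:33 AM and the first rise starts at 12:33 PM, so baking is first.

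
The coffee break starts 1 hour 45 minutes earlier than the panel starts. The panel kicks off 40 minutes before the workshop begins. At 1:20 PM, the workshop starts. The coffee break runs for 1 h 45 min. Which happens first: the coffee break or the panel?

The panel starts at 1:20 PM − 40 min = 12:40 PM.
The coffee break starts at 12:40 PM − 105 min = 10:55 AM.
The coffee break starts at 10:55 AM and the panel starts at 12:40 PM, so the coffee break is first.

the coffee break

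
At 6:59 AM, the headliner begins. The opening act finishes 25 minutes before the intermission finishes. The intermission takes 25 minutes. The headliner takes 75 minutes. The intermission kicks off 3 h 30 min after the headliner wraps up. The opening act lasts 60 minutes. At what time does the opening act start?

The headliner ends at 6:59 AM + 75 min = 8:14 AM.
The intermission starts at 8:14 AM + 210 min = 11:44 AM.
The intermission ends at 11:44 AM + 25 min = 12:09 PM.
The opening act ends at 12:09 PM − 25 min = 11:44 AM.
The opening act starts at 11:44 AM − 60 min = 10:44 AM.

10:44 AM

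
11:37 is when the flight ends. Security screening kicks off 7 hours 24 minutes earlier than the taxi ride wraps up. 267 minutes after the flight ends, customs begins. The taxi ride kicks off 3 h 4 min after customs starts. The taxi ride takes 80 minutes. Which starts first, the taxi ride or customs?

Customs starts at 11:37 + 267 min = 16:04.
The taxi ride starts at 16:04 + 184 min = 19:08.
The taxi ride starts at 19:08 and customs starts at 16:04, so customs is first.

customs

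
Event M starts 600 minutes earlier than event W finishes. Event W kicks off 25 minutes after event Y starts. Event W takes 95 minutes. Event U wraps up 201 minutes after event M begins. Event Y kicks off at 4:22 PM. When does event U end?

11:43 AM

Event W starts at 4:22 PM + 25 min = 4:47 PM.
Event W ends at 4:47 PM + 95 min = 6:22 PM.
Event M starts at 6:22 PM − 600 min = 8:22 AM.
Event U ends at 8:22 AM + 201 min = 11:43 AM.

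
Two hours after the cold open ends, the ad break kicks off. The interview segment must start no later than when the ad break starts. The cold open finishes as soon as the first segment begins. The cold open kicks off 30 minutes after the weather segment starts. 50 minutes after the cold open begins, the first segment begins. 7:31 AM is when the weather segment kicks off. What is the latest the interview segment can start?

10:51 AM

The cold open starts at 7:31 AM + 30 min = 8:01 AM.
The first segment starts at 8:01 AM + 50 min = 8:51 AM.
So the cold open ends at 8:51 AM.
The ad break starts at 8:51 AM + 120 min = 10:51 AM.
The interview segment is bounded by the ad break, so the latest it can start is 10:51 AM.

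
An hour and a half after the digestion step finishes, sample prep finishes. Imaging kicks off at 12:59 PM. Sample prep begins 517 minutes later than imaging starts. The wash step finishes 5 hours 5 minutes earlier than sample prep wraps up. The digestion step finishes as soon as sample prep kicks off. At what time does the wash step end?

6:01 PM

Sample prep starts at 12:59 PM + 517 min = 9:36 PM.
So the digestion step ends at 9:36 PM.
Sample prep ends at 9:36 PM + 90 min = 11:06 PM.
The wash step ends at 11:06 PM − 305 min = 6:01 PM.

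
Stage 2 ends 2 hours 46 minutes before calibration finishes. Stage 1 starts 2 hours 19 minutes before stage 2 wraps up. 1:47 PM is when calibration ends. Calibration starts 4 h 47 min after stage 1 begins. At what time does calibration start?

Stage 2 ends at 1:47 PM − 166 min = 11:01 AM.
Stage 1 starts at 11:01 AM − 139 min = 8:42 AM.
Calibration starts at 8:42 AM + 287 min = 1:29 PM.

1:29 PM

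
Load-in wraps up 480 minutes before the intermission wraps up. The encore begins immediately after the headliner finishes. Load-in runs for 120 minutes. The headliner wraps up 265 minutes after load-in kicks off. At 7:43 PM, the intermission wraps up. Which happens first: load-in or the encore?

load-in

Load-in ends at 7:43 PM − 480 min = 11:43 AM.
Load-in starts at 11:43 AM − 120 min = 9:43 AM.
The headliner ends at 9:43 AM + 265 min = 2:08 PM.
So the encore starts at 2:08 PM.
Load-in starts at 9:43 AM and the encore starts at 2:08 PM, so load-in is first.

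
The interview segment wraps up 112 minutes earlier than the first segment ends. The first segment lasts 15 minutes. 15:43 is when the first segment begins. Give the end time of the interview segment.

14:06

The first segment ends at 15:43 + 15 min = 15:58.
The interview segment ends at 15:58 − 112 min = 14:06.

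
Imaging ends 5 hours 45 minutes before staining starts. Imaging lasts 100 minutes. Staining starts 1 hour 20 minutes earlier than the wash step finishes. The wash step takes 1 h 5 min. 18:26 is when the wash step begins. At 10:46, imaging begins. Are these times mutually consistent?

Yes

The wash step ends at 18:26 + 65 min = 19:31.
Staining starts at 19:31 − 80 min = 18:11.
Imaging ends at 18:11 − 345 min = 12:26.
Imaging starts at 12:26 − 100 min = 10:46.
That matches the stated 10:46, so the schedule is consistent.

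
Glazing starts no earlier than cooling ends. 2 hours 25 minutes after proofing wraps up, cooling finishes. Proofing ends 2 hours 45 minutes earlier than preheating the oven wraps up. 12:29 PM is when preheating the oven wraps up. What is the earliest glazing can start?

Proofing ends at 12:29 PM − 165 min = 9:44 AM.
Cooling ends at 9:44 AM + 145 min = 12:09 PM.
Glazing is bounded by cooling, so the earliest it can start is 12:09 PM.

12:09 PM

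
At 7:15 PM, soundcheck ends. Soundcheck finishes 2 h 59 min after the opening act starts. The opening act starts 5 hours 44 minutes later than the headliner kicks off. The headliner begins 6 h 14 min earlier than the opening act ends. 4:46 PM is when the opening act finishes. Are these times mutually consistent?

Yes

The headliner starts at 4:46 PM − 374 min = 10:32 AM.
The opening act starts at 10:32 AM + 344 min = 4:16 PM.
Soundcheck ends at 4:16 PM + 179 min = 7:15 PM.
That matches the stated 7:15 PM, so the schedule is consistent.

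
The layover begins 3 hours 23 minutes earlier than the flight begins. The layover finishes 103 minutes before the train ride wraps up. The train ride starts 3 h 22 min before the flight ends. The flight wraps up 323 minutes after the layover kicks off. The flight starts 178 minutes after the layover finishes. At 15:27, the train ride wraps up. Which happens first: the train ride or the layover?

the layover

The layover ends at 15:27 − 103 min = 13:44.
The flight starts at 13:44 + 178 min = 16:42.
The layover starts at 16:42 − 203 min = 13:19.
The flight ends at 13:19 + 323 min = 18:42.
The train ride starts at 18:42 − 202 min = 15:20.
The train ride starts at 15:20 and the layover starts at 13:19, so the layover is first.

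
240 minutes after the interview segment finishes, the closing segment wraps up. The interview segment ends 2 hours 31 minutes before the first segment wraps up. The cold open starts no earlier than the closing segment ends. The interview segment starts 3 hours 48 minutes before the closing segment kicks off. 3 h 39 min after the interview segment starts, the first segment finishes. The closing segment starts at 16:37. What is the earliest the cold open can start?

17:57

The interview segment starts at 16:37 − 228 min = 12:49.
The first segment ends at 12:49 + 219 min = 16:28.
The interview segment ends at 16:28 − 151 min = 13:57.
The closing segment ends at 13:57 + 240 min = 17:57.
The cold open is bounded by the closing segment, so the earliest it can start is 17:57.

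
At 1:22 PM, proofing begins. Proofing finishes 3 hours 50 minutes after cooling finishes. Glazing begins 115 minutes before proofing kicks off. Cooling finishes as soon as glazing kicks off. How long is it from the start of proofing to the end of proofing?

1 hour 55 minutes

Glazing starts at 1:22 PM − 115 min = 11:27 AM.
So cooling ends at 11:27 AM.
Proofing ends at 11:27 AM + 230 min = 3:17 PM.
From 1:22 PM to 3:17 PM is 1 hour 55 minutes.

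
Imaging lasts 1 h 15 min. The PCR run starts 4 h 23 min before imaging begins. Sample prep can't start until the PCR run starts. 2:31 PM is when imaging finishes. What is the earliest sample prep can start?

8:53 AM

Imaging starts at 2:31 PM − 75 min = 1:16 PM.
The PCR run starts at 1:16 PM − 263 min = 8:53 AM.
Sample prep is bounded by the PCR run, so the earliest it can start is 8:53 AM.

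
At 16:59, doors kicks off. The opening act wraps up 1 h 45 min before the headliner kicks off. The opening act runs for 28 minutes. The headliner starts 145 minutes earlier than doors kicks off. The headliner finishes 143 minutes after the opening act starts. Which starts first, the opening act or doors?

The headliner starts at 16:59 − 145 min = 14:34.
The opening act ends at 14:34 − 105 min = 12:49.
The opening act starts at 12:49 − 28 min = 12:21.
The opening act starts at 12:21 and doors starts at 16:59, so the opening act is first.

the opening act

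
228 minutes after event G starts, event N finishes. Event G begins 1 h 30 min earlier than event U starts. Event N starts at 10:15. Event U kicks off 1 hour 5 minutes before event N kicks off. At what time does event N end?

Event U starts at 10:15 − 65 min = 09:10.
Event G starts at 09:10 − 90 min = 07:40.
Event N ends at 07:40 + 228 min = 11:28.

11:28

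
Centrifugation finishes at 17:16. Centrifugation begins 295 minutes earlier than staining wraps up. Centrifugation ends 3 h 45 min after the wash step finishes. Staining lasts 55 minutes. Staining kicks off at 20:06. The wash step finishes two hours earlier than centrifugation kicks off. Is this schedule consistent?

Staining ends at 20:06 + 55 min = 21:01.
Centrifugation starts at 21:01 − 295 min = 16:06.
The wash step ends at 16:06 − 120 min = 14:06.
Centrifugation ends at 14:06 + 225 min = 17:51.
But centrifugation is also said to end at 17:16 — a 35-minute conflict.

No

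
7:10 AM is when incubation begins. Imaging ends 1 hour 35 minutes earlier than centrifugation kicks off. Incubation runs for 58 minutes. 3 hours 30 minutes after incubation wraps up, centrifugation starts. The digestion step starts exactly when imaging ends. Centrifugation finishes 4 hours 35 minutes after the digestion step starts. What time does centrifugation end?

Incubation ends at 7:10 AM + 58 min = 8:08 AM.
Centrifugation starts at 8:08 AM + 210 min = 11:38 AM.
Imaging ends at 11:38 AM − 95 min = 10:03 AM.
So the digestion step starts at 10:03 AM.
Centrifugation ends at 10:03 AM + 275 min = 2:38 PM.

2:38 PM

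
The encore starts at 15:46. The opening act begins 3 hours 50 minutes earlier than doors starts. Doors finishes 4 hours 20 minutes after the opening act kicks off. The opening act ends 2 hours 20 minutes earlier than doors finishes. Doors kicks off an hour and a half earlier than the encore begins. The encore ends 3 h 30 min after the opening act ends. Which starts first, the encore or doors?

doors

Doors starts at 15:46 − 90 min = 14:16.
The encore starts at 15:46 and doors starts at 14:16, so doors is first.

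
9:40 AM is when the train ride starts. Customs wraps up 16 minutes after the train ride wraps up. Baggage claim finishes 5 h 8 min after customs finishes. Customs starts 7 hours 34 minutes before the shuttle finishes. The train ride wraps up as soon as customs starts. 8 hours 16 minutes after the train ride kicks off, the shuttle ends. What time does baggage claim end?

3:46 PM

The shuttle ends at 9:40 AM + 496 min = 5:56 PM.
Customs starts at 5:56 PM − 454 min = 10:22 AM.
So the train ride ends at 10:22 AM.
Customs ends at 10:22 AM + 16 min = 10:38 AM.
Baggage claim ends at 10:38 AM + 308 min = 3:46 PM.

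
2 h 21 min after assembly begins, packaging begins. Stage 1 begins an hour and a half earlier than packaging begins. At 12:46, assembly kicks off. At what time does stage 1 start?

13:37

Packaging starts at 12:46 + 141 min = 15:07.
Stage 1 starts at 15:07 − 90 min = 13:37.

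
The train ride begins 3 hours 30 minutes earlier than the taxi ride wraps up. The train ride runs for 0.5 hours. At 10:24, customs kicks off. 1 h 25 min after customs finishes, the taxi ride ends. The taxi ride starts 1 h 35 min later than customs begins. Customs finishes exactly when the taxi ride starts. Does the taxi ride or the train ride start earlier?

the train ride

The taxi ride starts at 10:24 + 95 min = 11:59.
So customs ends at 11:59.
The taxi ride ends at 11:59 + 85 min = 13:24.
The train ride starts at 13:24 − 210 min = 09:54.
The taxi ride starts at 11:59 and the train ride starts at 09:54, so the train ride is first.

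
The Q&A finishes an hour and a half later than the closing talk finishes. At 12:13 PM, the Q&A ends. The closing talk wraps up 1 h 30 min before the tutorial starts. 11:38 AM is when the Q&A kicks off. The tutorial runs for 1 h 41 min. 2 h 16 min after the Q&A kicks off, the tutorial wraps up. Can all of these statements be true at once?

The tutorial ends at 11:38 AM + 136 min = 1:54 PM.
The tutorial starts at 1:54 PM − 101 min = 12:13 PM.
The closing talk ends at 12:13 PM − 90 min = 10:43 AM.
The Q&A ends at 10:43 AM + 90 min = 12:13 PM.
That matches the stated 12:13 PM, so the schedule is consistent.

Yes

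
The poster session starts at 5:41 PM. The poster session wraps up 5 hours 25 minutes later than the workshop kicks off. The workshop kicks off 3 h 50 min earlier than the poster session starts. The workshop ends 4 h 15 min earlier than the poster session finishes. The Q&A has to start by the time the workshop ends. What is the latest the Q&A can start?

3:01 PM

The workshop starts at 5:41 PM − 230 min = 1:51 PM.
The poster session ends at 1:51 PM + 325 min = 7:16 PM.
The workshop ends at 7:16 PM − 255 min = 3:01 PM.
The Q&A is bounded by the workshop, so the latest it can start is 3:01 PM.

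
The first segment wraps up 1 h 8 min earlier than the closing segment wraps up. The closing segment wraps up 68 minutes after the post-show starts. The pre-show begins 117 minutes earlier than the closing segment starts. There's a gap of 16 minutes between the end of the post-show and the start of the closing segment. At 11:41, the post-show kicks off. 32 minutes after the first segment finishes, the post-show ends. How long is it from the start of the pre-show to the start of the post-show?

The closing segment ends at 11:41 + 68 min = 12:49.
The first segment ends at 12:49 − 68 min = 11:41.
The post-show ends at 11:41 + 32 min = 12:13.
The closing segment starts at 12:13 + 16 min = 12:29.
The pre-show starts at 12:29 − 117 min = 10:32.
From 10:32 to 11:41 is 1 hour 9 minutes.

1 hour 9 minutes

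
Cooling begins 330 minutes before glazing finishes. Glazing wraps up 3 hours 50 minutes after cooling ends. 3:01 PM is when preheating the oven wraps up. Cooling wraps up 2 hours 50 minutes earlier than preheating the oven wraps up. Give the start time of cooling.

Cooling ends at 3:01 PM − 170 min = 12:11 PM.
Glazing ends at 12:11 PM + 230 min = 4:01 PM.
Cooling starts at 4:01 PM − 330 min = 10:31 AM.

10:31 AM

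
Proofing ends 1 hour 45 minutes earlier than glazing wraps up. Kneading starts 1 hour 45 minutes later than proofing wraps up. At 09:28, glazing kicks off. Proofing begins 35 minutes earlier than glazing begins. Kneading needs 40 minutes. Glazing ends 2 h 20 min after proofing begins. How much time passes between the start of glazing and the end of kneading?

Proofing starts at 09:28 − 35 min = 08:53.
Glazing ends at 08:53 + 140 min = 11:13.
Proofing ends at 11:13 − 105 min = 09:28.
Kneading starts at 09:28 + 105 min = 11:13.
Kneading ends at 11:13 + 40 min = 11:53.
From 09:28 to 11:53 is 145 minutes.

145 minutes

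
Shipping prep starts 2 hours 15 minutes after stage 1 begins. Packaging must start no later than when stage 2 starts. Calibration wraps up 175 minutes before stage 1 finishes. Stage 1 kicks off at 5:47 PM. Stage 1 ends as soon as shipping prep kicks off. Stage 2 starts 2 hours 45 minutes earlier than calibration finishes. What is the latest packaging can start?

2:22 PM

Shipping prep starts at 5:47 PM + 135 min = 8:02 PM.
So stage 1 ends at 8:02 PM.
Calibration ends at 8:02 PM − 175 min = 5:07 PM.
Stage 2 starts at 5:07 PM − 165 min = 2:22 PM.
Packaging is bounded by stage 2, so the latest it can start is 2:22 PM.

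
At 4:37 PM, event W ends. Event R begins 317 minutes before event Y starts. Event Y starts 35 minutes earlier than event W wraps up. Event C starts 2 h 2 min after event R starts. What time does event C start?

Event Y starts at 4:37 PM − 35 min = 4:02 PM.
Event R starts at 4:02 PM − 317 min = 10:45 AM.
Event C starts at 10:45 AM + 122 min = 12:47 PM.

12:47 PM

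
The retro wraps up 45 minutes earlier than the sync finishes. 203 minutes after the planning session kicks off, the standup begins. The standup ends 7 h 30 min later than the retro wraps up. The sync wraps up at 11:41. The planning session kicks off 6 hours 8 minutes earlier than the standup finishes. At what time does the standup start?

The retro ends at 11:41 − 45 min = 10:56.
The standup ends at 10:56 + 450 min = 18:26.
The planning session starts at 18:26 − 368 min = 12:18.
The standup starts at 12:18 + 203 min = 15:41.

15:41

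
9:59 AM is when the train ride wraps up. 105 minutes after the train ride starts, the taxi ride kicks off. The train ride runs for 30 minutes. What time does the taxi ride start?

The train ride starts at 9:59 AM − 30 min = 9:29 AM.
The taxi ride starts at 9:29 AM + 105 min = 11:14 AM.

11:14 AM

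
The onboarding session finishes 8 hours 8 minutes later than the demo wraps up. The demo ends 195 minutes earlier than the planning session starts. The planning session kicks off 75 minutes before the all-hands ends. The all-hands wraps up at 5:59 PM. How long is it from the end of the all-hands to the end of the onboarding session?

3 hours 38 minutes

The planning session starts at 5:59 PM − 75 min = 4:44 PM.
The demo ends at 4:44 PM − 195 min = 1:29 PM.
The onboarding session ends at 1:29 PM + 488 min = 9:37 PM.
From 5:59 PM to 9:37 PM is 3 hours 38 minutes.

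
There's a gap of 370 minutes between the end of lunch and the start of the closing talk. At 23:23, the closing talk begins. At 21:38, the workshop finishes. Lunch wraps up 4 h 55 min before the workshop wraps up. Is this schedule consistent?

Lunch ends at 21:38 − 295 min = 16:43.
The closing talk starts at 16:43 + 370 min = 22:53.
But the closing talk is also said to start at 23:23 — a 30-minute conflict.

No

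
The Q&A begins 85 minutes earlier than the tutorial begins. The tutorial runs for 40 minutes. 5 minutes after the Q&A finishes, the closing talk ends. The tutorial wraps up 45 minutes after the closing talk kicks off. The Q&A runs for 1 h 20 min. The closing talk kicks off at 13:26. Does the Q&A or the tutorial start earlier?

the Q&A

The tutorial ends at 13:26 + 45 min = 14:11.
The tutorial starts at 14:11 − 40 min = 13:31.
The Q&A starts at 13:31 − 85 min = 12:06.
The Q&A starts at 12:06 and the tutorial starts at 13:31, so the Q&A is first.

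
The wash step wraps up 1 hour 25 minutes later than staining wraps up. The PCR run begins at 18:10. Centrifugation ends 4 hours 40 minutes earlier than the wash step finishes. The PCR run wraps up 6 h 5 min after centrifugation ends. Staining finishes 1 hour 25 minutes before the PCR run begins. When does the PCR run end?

Staining ends at 18:10 − 85 min = 16:45.
The wash step ends at 16:45 + 85 min = 18:10.
Centrifugation ends at 18:10 − 280 min = 13:30.
The PCR run ends at 13:30 + 365 min = 19:35.

19:35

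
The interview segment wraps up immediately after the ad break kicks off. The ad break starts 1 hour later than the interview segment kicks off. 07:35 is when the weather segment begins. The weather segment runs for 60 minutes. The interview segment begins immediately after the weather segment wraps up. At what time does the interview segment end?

The weather segment ends at 07:35 + 60 min = 08:35.
So the interview segment starts at 08:35.
The ad break starts at 08:35 + 60 min = 09:35.
So the interview segment ends at 09:35.

09:35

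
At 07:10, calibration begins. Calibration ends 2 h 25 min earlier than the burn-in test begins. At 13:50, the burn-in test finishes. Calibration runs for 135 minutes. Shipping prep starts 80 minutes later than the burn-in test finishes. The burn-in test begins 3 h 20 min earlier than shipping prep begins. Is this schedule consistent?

Shipping prep starts at 13:50 + 80 min = 15:10.
The burn-in test starts at 15:10 − 200 min = 11:50.
Calibration ends at 11:50 − 145 min = 09:25.
Calibration starts at 09:25 − 135 min = 07:10.
That matches the stated 07:10, so the schedule is consistent.

Yes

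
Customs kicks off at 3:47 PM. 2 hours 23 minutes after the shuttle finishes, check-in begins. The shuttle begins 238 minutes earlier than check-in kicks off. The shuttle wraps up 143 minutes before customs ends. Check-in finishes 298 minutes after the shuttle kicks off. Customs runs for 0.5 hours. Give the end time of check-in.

5:17 PM

Customs ends at 3:47 PM + 30 min = 4:17 PM.
The shuttle ends at 4:17 PM − 143 min = 1:54 PM.
Check-in starts at 1:54 PM + 143 min = 4:17 PM.
The shuttle starts at 4:17 PM − 238 min = 12:19 PM.
Check-in ends at 12:19 PM + 298 min = 5:17 PM.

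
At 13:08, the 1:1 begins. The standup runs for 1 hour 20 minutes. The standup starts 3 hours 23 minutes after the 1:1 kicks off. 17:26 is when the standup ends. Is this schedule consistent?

The standup starts at 13:08 + 203 min = 16:31.
The standup ends at 16:31 + 80 min = 17:51.
But the standup is also said to end at 17:26 — a 25-minute conflict.

No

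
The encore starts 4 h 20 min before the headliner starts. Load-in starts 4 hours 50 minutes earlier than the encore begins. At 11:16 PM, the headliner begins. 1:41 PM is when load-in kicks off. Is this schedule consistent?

The encore starts at 11:16 PM − 260 min = 6:56 PM.
Load-in starts at 6:56 PM − 290 min = 2:06 PM.
But load-in is also said to start at 1:41 PM — a 25-minute conflict.

No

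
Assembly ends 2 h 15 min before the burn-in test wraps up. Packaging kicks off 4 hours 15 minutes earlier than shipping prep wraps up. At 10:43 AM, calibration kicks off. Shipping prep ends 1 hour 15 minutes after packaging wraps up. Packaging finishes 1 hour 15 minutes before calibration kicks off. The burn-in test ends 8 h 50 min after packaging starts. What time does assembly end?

1:03 PM

Packaging ends at 10:43 AM − 75 min = 9:28 AM.
Shipping prep ends at 9:28 AM + 75 min = 10:43 AM.
Packaging starts at 10:43 AM − 255 min = 6:28 AM.
The burn-in test ends at 6:28 AM + 530 min = 3:18 PM.
Assembly ends at 3:18 PM − 135 min = 1:03 PM.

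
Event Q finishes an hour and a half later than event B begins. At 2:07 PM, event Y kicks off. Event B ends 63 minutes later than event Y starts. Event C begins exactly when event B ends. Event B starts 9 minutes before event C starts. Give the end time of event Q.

Event B ends at 2:07 PM + 63 min = 3:10 PM.
So event C starts at 3:10 PM.
Event B starts at 3:10 PM − 9 min = 3:01 PM.
Event Q ends at 3:01 PM + 90 min = 4:31 PM.

4:31 PM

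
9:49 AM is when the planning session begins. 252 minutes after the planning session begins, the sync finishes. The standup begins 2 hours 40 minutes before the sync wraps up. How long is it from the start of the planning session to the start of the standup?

The sync ends at 9:49 AM + 252 min = 2:01 PM.
The standup starts at 2:01 PM − 160 min = 11:21 AM.
From 9:49 AM to 11:21 AM is 1 h 32 min.

1 h 32 min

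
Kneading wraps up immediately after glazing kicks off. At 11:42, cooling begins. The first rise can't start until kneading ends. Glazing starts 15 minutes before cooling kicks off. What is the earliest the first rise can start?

Glazing starts at 11:42 − 15 min = 11:27.
So kneading ends at 11:27.
The first rise is bounded by kneading, so the earliest it can start is 11:27.

11:27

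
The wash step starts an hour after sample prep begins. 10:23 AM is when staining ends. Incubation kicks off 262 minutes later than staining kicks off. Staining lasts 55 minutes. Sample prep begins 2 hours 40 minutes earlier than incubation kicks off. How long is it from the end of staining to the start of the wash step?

1 hour 47 minutes

Staining starts at 10:23 AM − 55 min = 9:28 AM.
Incubation starts at 9:28 AM + 262 min = 1:50 PM.
Sample prep starts at 1:50 PM − 160 min = 11:10 AM.
The wash step starts at 11:10 AM + 60 min = 12:10 PM.
From 10:23 AM to 12:10 PM is 1 hour 47 minutes.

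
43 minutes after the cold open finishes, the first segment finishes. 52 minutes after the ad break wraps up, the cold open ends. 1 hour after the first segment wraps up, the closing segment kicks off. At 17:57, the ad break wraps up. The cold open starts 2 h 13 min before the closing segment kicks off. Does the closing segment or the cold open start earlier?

the cold open

The cold open ends at 17:57 + 52 min = 18:49.
The first segment ends at 18:49 + 43 min = 19:32.
The closing segment starts at 19:32 + 60 min = 20:32.
The cold open starts at 20:32 − 133 min = 18:19.
The closing segment starts at 20:32 and the cold open starts at 18:19, so the cold open is first.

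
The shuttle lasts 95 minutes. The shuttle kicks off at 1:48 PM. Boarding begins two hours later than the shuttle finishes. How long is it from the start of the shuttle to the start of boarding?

The shuttle ends at 1:48 PM + 95 min = 3:23 PM.
Boarding starts at 3:23 PM + 120 min = 5:23 PM.
From 1:48 PM to 5:23 PM is 215 minutes.

215 minutes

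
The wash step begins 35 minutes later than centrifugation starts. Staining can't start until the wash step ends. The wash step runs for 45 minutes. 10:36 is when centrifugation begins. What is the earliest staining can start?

The wash step starts at 10:36 + 35 min = 11:11.
The wash step ends at 11:11 + 45 min = 11:56.
Staining is bounded by the wash step, so the earliest it can start is 11:56.

11:56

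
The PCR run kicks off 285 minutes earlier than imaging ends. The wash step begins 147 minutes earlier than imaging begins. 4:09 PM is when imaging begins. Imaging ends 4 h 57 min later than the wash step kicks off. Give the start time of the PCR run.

The wash step starts at 4:09 PM − 147 min = 1:42 PM.
Imaging ends at 1:42 PM + 297 min = 6:39 PM.
The PCR run starts at 6:39 PM − 285 min = 1:54 PM.

1:54 PM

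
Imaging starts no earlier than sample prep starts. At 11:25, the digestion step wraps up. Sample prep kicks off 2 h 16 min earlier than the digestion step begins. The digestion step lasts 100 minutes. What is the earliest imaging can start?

07:29

The digestion step starts at 11:25 − 100 min = 09:45.
Sample prep starts at 09:45 − 136 min = 07:29.
Imaging is bounded by sample prep, so the earliest it can start is 07:29.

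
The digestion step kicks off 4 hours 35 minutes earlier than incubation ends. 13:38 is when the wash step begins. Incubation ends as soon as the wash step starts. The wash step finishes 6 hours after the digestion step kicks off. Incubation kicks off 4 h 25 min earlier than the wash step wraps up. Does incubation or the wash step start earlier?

Incubation ends at 13:38.
The digestion step starts at 13:38 − 275 min = 09:03.
The wash step ends at 09:03 + 360 min = 15:03.
Incubation starts at 15:03 − 265 min = 10:38.
Incubation starts at 10:38 and the wash step starts at 13:38, so incubation is first.

incubation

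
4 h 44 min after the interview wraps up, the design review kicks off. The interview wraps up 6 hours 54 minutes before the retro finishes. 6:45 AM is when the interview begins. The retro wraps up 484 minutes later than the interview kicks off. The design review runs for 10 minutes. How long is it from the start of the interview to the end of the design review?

6 hours 4 minutes

The retro ends at 6:45 AM + 484 min = 2:49 PM.
The interview ends at 2:49 PM − 414 min = 7:55 AM.
The design review starts at 7:55 AM + 284 min = 12:39 PM.
The design review ends at 12:39 PM + 10 min = 12:49 PM.
From 6:45 AM to 12:49 PM is 6 hours 4 minutes.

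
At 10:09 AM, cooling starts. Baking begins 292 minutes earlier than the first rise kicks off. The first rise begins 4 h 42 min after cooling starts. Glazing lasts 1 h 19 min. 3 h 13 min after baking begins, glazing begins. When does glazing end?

The first rise starts at 10:09 AM + 282 min = 2:51 PM.
Baking starts at 2:51 PM − 292 min = 9:59 AM.
Glazing starts at 9:59 AM + 193 min = 1:12 PM.
Glazing ends at 1:12 PM + 79 min = 2:31 PM.

2:31 PM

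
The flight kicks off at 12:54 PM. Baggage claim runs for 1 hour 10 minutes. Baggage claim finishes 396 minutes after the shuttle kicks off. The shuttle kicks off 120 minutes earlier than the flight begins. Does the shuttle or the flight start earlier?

the shuttle

The shuttle starts at 12:54 PM − 120 min = 10:54 AM.
The shuttle starts at 10:54 AM and the flight starts at 12:54 PM, so the shuttle is first.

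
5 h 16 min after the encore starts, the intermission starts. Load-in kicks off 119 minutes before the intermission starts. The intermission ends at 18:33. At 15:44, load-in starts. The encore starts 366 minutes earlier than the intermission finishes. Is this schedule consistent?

The encore starts at 18:33 − 366 min = 12:27.
The intermission starts at 12:27 + 316 min = 17:43.
Load-in starts at 17:43 − 119 min = 15:44.
That matches the stated 15:44, so the schedule is consistent.

Yes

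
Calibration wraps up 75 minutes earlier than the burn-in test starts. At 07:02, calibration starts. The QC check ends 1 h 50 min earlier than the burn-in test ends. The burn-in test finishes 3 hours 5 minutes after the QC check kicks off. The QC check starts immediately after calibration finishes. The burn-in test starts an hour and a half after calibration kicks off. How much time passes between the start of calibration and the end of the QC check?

90 minutes

The burn-in test starts at 07:02 + 90 min = 08:32.
Calibration ends at 08:32 − 75 min = 07:17.
So the QC check starts at 07:17.
The burn-in test ends at 07:17 + 185 min = 10:22.
The QC check ends at 10:22 − 110 min = 08:32.
From 07:02 to 08:32 is 90 minutes.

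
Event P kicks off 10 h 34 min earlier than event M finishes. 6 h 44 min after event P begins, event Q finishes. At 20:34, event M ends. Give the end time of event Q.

16:44

Event P starts at 20:34 − 634 min = 10:00.
Event Q ends at 10:00 + 404 min = 16:44.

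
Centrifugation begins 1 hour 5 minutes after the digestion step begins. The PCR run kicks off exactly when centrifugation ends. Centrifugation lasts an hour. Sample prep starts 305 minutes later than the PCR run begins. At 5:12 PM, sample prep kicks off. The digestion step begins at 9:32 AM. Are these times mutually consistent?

No

Centrifugation starts at 9:32 AM + 65 min = 10:37 AM.
Centrifugation ends at 10:37 AM + 60 min = 11:37 AM.
So the PCR run starts at 11:37 AM.
Sample prep starts at 11:37 AM + 305 min = 4:42 PM.
But sample prep is also said to start at 5:12 PM — a 30-minute conflict.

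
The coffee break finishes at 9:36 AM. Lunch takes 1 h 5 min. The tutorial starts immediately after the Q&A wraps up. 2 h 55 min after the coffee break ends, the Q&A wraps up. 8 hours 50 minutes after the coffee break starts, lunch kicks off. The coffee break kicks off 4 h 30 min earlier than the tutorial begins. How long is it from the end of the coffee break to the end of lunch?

8 hours 20 minutes

The Q&A ends at 9:36 AM + 175 min = 12:31 PM.
So the tutorial starts at 12:31 PM.
The coffee break starts at 12:31 PM − 270 min = 8:01 AM.
Lunch starts at 8:01 AM + 530 min = 4:51 PM.
Lunch ends at 4:51 PM + 65 min = 5:56 PM.
From 9:36 AM to 5:56 PM is 8 hours 20 minutes.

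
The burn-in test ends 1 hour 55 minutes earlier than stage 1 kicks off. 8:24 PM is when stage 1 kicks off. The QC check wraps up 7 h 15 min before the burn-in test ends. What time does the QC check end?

11:14 AM

The burn-in test ends at 8:24 PM − 115 min = 6:29 PM.
The QC check ends at 6:29 PM − 435 min = 11:14 AM.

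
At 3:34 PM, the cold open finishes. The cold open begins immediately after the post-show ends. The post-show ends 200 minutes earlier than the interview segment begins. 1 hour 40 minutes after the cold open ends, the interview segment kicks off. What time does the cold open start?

1:54 PM

The interview segment starts at 3:34 PM + 100 min = 5:14 PM.
The post-show ends at 5:14 PM − 200 min = 1:54 PM.
So the cold open starts at 1:54 PM.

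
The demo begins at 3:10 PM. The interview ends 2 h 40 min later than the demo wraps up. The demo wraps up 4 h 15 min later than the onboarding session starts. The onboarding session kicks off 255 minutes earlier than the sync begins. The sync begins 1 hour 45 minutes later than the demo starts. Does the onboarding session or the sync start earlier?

the onboarding session

The sync starts at 3:10 PM + 105 min = 4:55 PM.
The onboarding session starts at 4:55 PM − 255 min = 12:40 PM.
The onboarding session starts at 12:40 PM and the sync starts at 4:55 PM, so the onboarding session is first.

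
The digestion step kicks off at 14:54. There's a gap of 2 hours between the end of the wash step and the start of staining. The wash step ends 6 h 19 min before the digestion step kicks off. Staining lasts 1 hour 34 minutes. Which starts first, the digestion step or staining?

staining

The wash step ends at 14:54 − 379 min = 08:35.
Staining starts at 08:35 + 120 min = 10:35.
The digestion step starts at 14:54 and staining starts at 10:35, so staining is first.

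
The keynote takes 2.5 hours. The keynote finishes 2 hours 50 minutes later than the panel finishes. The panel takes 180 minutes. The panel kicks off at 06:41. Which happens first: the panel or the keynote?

The panel ends at 06:41 + 180 min = 09:41.
The keynote ends at 09:41 + 170 min = 12:31.
The keynote starts at 12:31 − 150 min = 10:01.
The panel starts at 06:41 and the keynote starts at 10:01, so the panel is first.

the panel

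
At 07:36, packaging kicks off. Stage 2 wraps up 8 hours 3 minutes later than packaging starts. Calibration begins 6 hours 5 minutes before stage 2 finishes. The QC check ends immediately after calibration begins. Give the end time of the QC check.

09:34

Stage 2 ends at 07:36 + 483 min = 15:39.
Calibration starts at 15:39 − 365 min = 09:34.
So the QC check ends at 09:34.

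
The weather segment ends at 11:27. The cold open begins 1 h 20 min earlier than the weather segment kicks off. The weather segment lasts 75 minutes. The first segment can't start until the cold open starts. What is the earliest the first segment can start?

08:52

The weather segment starts at 11:27 − 75 min = 10:12.
The cold open starts at 10:12 − 80 min = 08:52.
The first segment is bounded by the cold open, so the earliest it can start is 08:52.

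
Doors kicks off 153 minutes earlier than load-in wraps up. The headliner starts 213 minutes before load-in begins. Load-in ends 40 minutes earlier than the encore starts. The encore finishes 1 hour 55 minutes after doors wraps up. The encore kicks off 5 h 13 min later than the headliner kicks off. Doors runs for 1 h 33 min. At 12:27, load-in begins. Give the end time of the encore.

The headliner starts at 12:27 − 213 min = 08:54.
The encore starts at 08:54 + 313 min = 14:07.
Load-in ends at 14:07 − 40 min = 13:27.
Doors starts at 13:27 − 153 min = 10:54.
Doors ends at 10:54 + 93 min = 12:27.
The encore ends at 12:27 + 115 min = 14:22.

14:22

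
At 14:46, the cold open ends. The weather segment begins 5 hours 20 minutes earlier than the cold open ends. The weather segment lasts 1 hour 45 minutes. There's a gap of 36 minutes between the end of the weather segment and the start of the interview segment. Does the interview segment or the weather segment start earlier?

The weather segment starts at 14:46 − 320 min = 09:26.
The weather segment ends at 09:26 + 105 min = 11:11.
The interview segment starts at 11:11 + 36 min = 11:47.
The interview segment starts at 11:47 and the weather segment starts at 09:26, so the weather segment is first.

the weather segment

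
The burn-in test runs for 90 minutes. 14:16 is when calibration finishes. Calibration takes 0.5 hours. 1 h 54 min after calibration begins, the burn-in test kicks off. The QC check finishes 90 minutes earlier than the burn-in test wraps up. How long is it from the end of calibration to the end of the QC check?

1 hour 24 minutes

Calibration starts at 14:16 − 30 min = 13:46.
The burn-in test starts at 13:46 + 114 min = 15:40.
The burn-in test ends at 15:40 + 90 min = 17:10.
The QC check ends at 17:10 − 90 min = 15:40.
From 14:16 to 15:40 is 1 hour 24 minutes.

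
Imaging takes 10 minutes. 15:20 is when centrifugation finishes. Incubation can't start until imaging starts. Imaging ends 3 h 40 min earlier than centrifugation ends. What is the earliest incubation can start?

11:30

Imaging ends at 15:20 − 220 min = 11:40.
Imaging starts at 11:40 − 10 min = 11:30.
Incubation is bounded by imaging, so the earliest it can start is 11:30.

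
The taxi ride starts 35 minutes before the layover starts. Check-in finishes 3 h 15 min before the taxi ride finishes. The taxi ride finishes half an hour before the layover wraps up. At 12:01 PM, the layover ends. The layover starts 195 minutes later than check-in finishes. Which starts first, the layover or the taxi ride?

the taxi ride

The taxi ride ends at 12:01 PM − 30 min = 11:31 AM.
Check-in ends at 11:31 AM − 195 min = 8:16 AM.
The layover starts at 8:16 AM + 195 min = 11:31 AM.
The taxi ride starts at 11:31 AM − 35 min = 10:56 AM.
The layover starts at 11:31 AM and the taxi ride starts at 10:56 AM, so the taxi ride is first.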